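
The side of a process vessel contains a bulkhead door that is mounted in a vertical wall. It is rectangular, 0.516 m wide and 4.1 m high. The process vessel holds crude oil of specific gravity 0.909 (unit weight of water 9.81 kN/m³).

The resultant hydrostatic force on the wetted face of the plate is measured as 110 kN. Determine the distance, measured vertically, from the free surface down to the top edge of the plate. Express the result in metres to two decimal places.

γ = 0.909 × 9.81 = 8.91729 kN/m³.
A = 0.516 × 4.1 = 2.1156 m².
From F = γ·h_c·A, the centroid depth is h_c = 110/(8.91729 × 2.1156) = 5.83077 m.
The centroid lies 4.1/2 = 2.05 m below the top edge, so the top edge sits at h_top = 5.83077 − 2.05 = 3.78077 m below the surface.

d_top ≈ 3.78 m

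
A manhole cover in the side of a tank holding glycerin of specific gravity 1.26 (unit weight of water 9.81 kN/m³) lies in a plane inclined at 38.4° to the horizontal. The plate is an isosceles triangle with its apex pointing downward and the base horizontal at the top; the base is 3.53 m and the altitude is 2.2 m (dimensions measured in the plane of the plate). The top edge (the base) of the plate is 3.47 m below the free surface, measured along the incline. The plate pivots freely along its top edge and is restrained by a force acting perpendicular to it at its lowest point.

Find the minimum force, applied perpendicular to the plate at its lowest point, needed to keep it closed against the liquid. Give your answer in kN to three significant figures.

γ = 1.26 × 9.81 = 12.3606 kN/m³.
Let θ = 38.4° be the plate's angle to the horizontal; measure y along the incline from where the plane meets the free surface. Vertical depth h = y·sinθ with sinθ = 0.621148.
With the apex down, the centroid sits h/3 = 2.2/3 = 0.733333 m below the base (the top edge), so y_c = 3.47 + 0.733333 = 4.20333 m and h_c = 4.20333 × 0.621148 = 2.61089 m.
A = ½ × 3.53 × 2.2 = 3.883 m².
Resultant F = γ·h_c·A = 12.3606 × 2.61089 × 3.883 = 125.313 kN.
I_c = b·h³/36 = 3.53 × 2.2³/36 = 1.0441 m⁴.
Centre of pressure: y_p = y_c + I_c/(y_c·A) = 4.20333 + 1.0441/(4.20333 × 3.883) = 4.20333 + 0.0639707 = 4.2673 m along the plane.
The resultant acts 0.733333 + 0.0639707 = 0.797304 m (along the plate) below the hinge at the top edge, so the moment about the hinge is M = F × 0.797304 = 125.313 × 0.797304 = 99.9126 kN·m.
A normal force at the bottom, 2.2 m from the hinge, must supply this moment: P = 99.9126/2.2 = 45.4148 kN.

P ≈ 45.4 kN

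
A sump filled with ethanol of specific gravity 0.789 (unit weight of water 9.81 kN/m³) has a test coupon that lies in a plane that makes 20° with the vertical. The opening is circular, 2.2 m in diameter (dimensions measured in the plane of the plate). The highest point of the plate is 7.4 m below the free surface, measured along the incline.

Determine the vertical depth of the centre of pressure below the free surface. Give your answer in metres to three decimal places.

h_p = 8.021 m

γ = 0.789 × 9.81 = 7.74009 kN/m³.
The plate makes 20° with the vertical, i.e. θ = 90° − 20° = 70° to the horizontal. Measuring y along the incline from the free-surface line, vertical depth h = y·sinθ with sinθ = 0.939693.
The centroid is at the centre, 1.1 m below the top of the plate, so y_c = 7.4 + 1.1 = 8.5 m and h_c = 8.5 × 0.939693 = 7.98739 m.
A = π(1.1)² = 3.80133 m².
Resultant F = γ·h_c·A = 7.74009 × 7.98739 × 3.80133 = 235.01 kN.
I_c = πr⁴/4 = π × 1.1⁴/4 = 1.1499 m⁴.
Centre of pressure: y_p = y_c + I_c/(y_c·A) = 8.5 + 1.1499/(8.5 × 3.80133) = 8.5 + 0.0355882 = 8.53559 m along the plane.
Vertically, h_p = y_p·sinθ = 8.53559 × 0.939693 = 8.02083 m.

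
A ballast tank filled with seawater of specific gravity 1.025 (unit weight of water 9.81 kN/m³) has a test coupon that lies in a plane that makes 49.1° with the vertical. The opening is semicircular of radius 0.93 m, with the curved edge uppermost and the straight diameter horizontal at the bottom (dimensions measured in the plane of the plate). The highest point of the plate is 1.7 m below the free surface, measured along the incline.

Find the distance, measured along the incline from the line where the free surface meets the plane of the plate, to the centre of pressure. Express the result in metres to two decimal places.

y_p = 2.26 m

γ = 1.025 × 9.81 = 10.05525 kN/m³.
The plate makes 49.1° with the vertical, i.e. θ = 90° − 49.1° = 40.9° to the horizontal. Measuring y along the incline from the free-surface line, vertical depth h = y·sinθ with sinθ = 0.654741.
The centroid lies 4r/(3π) = 0.394704 m above the diameter, so r − 4r/(3π) = 0.93 − 0.394704 = 0.535296 m below the topmost point, so y_c = 1.7 + 0.535296 = 2.2353 m and h_c = 2.2353 × 0.654741 = 1.46354 m.
A = πr²/2 = π × 0.93²/2 = 1.35858 m².
Resultant F = γ·h_c·A = 10.05525 × 1.46354 × 1.35858 = 19.9932 kN.
I_c = (π/8 − 8/(9π))·r⁴ = 0.109757 × 0.93⁴ = 0.0821039 m⁴.
Centre of pressure: y_p = y_c + I_c/(y_c·A) = 2.2353 + 0.0821039/(2.2353 × 1.35858) = 2.2353 + 0.027036 = 2.26234 m along the plane.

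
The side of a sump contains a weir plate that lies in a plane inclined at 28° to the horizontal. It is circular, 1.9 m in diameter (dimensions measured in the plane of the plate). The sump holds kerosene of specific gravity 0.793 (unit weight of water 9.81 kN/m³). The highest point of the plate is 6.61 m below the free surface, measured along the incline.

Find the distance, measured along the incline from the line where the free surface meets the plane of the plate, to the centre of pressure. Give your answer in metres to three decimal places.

y_p = 7.590 m

γ = 0.793 × 9.81 = 7.77933 kN/m³.
Let θ = 28° be the plate's angle to the horizontal; measure y along the incline from where the plane meets the free surface. Vertical depth h = y·sinθ with sinθ = 0.469472.
The centroid is at the centre, 0.95 m below the top of the plate, so y_c = 6.61 + 0.95 = 7.56 m and h_c = 7.56 × 0.469472 = 3.54921 m.
A = π(0.95)² = 2.83529 m².
Resultant F = γ·h_c·A = 7.77933 × 3.54921 × 2.83529 = 78.2837 kN.
I_c = πr⁴/4 = π × 0.95⁴/4 = 0.639712 m⁴.
Centre of pressure: y_p = y_c + I_c/(y_c·A) = 7.56 + 0.639712/(7.56 × 2.83529) = 7.56 + 0.0298446 = 7.58984 m along the plane.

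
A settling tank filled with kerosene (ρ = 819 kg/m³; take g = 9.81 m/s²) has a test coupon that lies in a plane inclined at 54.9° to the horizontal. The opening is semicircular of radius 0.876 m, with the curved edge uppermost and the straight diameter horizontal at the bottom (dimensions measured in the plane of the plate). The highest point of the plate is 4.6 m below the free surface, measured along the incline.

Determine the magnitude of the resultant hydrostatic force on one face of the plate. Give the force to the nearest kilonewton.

γ = ρg = 819 × 9.81 / 1000 = 8.03439 kN/m³.
Let θ = 54.9° be the plate's angle to the horizontal; measure y along the incline from where the plane meets the free surface. Vertical depth h = y·sinθ with sinθ = 0.818150.
The centroid lies 4r/(3π) = 0.371786 m above the diameter, so r − 4r/(3π) = 0.876 − 0.371786 = 0.504214 m below the topmost point, so y_c = 4.6 + 0.504214 = 5.10421 m and h_c = 5.10421 × 0.818150 = 4.17601 m.
A = πr²/2 = π × 0.876²/2 = 1.20539 m².
Resultant F = γ·h_c·A = 8.03439 × 4.17601 × 1.20539 = 40.4429 kN.

F ≈ 40 kN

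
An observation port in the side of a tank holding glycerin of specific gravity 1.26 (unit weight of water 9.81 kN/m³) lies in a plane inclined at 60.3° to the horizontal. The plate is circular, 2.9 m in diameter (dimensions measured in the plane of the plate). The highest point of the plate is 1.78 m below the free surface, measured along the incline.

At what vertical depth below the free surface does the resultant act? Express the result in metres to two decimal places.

h_p = 2.95 m

γ = 1.26 × 9.81 = 12.3606 kN/m³.
Let θ = 60.3° be the plate's angle to the horizontal; measure y along the incline from where the plane meets the free surface. Vertical depth h = y·sinθ with sinθ = 0.868632.
The centroid is at the centre, 1.45 m below the top of the plate, so y_c = 1.78 + 1.45 = 3.23 m and h_c = 3.23 × 0.868632 = 2.80568 m.
A = π(1.45)² = 6.6052 m².
Resultant F = γ·h_c·A = 12.3606 × 2.80568 × 6.6052 = 229.068 kN.
I_c = πr⁴/4 = π × 1.45⁴/4 = 3.47186 m⁴.
Centre of pressure: y_p = y_c + I_c/(y_c·A) = 3.23 + 3.47186/(3.23 × 6.6052) = 3.23 + 0.162732 = 3.39273 m along the plane.
Vertically, h_p = y_p·sinθ = 3.39273 × 0.868632 = 2.94703 m.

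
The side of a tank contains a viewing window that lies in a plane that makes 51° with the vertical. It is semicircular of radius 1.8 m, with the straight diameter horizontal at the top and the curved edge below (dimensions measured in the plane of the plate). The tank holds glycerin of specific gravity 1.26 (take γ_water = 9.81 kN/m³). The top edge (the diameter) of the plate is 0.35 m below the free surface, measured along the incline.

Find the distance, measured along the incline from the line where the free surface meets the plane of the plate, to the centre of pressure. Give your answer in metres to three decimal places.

γ = 1.26 × 9.81 = 12.3606 kN/m³.
The plate makes 51° with the vertical, i.e. θ = 90° − 51° = 39° to the horizontal. Measuring y along the incline from the free-surface line, vertical depth h = y·sinθ with sinθ = 0.629320.
The centroid of a semicircle lies 4r/(3π) = 0.763944 m from the diameter, here below the top edge, so y_c = 0.35 + 0.763944 = 1.11394 m and h_c = 1.11394 × 0.629320 = 0.701025 m.
A = πr²/2 = π × 1.8²/2 = 5.08938 m².
Resultant F = γ·h_c·A = 12.3606 × 0.701025 × 5.08938 = 44.0999 kN.
I_c = (π/8 − 8/(9π))·r⁴ = 0.109757 × 1.8⁴ = 1.15219 m⁴.
Centre of pressure: y_p = y_c + I_c/(y_c·A) = 1.11394 + 1.15219/(1.11394 × 5.08938) = 1.11394 + 0.203234 = 1.31717 m along the plane.

y_p = 1.317 m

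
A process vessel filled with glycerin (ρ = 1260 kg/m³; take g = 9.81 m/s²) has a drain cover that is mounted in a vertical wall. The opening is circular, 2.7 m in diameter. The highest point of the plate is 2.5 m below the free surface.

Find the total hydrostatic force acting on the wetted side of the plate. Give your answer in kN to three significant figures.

F ≈ 272 kN

γ = ρg = 1260 × 9.81 / 1000 = 12.3606 kN/m³.
The centroid is at the centre, 1.35 m below the top of the plate, so the centroid depth is h_c = 2.5 + 1.35 = 3.85 m.
A = π(1.35)² = 5.72555 m².
Resultant F = γ·h_c·A = 12.3606 × 3.85 × 5.72555 = 272.469 kN.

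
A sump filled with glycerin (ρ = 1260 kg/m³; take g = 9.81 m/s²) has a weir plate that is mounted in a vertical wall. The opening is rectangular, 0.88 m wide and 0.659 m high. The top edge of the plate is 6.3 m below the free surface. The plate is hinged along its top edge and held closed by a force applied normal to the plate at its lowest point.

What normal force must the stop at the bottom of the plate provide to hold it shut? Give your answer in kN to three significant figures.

γ = ρg = 1260 × 9.81 / 1000 = 12.3606 kN/m³.
The centroid lies 0.659/2 = 0.3295 m below the top edge, so the centroid depth is h_c = 6.3 + 0.3295 = 6.6295 m.
A = 0.88 × 0.659 = 0.57992 m².
Resultant F = γ·h_c·A = 12.3606 × 6.6295 × 0.57992 = 47.5213 kN.
I_c = b·h³/12 = 0.88 × 0.659³/12 = 0.0209874 m⁴.
Centre of pressure: y_p = y_c + I_c/(y_c·A) = 6.6295 + 0.0209874/(6.6295 × 0.57992) = 6.6295 + 0.00545896 = 6.63496 m along the plane.
The resultant acts 0.3295 + 0.00545896 = 0.334959 m (along the plate) below the hinge at the top edge, so the moment about the hinge is M = F × 0.334959 = 47.5213 × 0.334959 = 15.9177 kN·m.
A normal force at the bottom, 0.659 m from the hinge, must supply this moment: P = 15.9177/0.659 = 24.1543 kN.

P ≈ 24.2 kN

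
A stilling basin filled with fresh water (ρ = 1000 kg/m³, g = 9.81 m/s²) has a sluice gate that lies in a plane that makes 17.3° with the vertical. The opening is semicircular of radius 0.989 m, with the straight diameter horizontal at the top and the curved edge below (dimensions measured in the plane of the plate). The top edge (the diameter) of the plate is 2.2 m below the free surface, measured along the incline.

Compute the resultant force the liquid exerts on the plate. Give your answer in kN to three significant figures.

γ = ρg = 1000 × 9.81 = 9810 N/m³ = 9.81 kN/m³.
The plate makes 17.3° with the vertical, i.e. θ = 90° − 17.3° = 72.7° to the horizontal. Measuring y along the incline from the free-surface line, vertical depth h = y·sinθ with sinθ = 0.954761.
The centroid of a semicircle lies 4r/(3π) = 0.419745 m from the diameter, here below the top edge, so y_c = 2.2 + 0.419745 = 2.61974 m and h_c = 2.61974 × 0.954761 = 2.50123 m.
A = πr²/2 = π × 0.989²/2 = 1.53643 m².
Resultant F = γ·h_c·A = 9.81 × 2.50123 × 1.53643 = 37.6995 kN.

F ≈ 37.7 kN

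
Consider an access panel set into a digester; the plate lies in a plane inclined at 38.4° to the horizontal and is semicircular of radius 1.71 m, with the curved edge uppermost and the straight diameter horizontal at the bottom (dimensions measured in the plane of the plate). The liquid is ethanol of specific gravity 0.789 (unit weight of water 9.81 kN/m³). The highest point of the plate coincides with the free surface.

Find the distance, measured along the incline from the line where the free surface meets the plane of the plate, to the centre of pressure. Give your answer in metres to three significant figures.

γ = 0.789 × 9.81 = 7.74009 kN/m³.
Let θ = 38.4° be the plate's angle to the horizontal; measure y along the incline from where the plane meets the free surface. Vertical depth h = y·sinθ with sinθ = 0.621148.
The centroid lies 4r/(3π) = 0.725747 m above the diameter, so r − 4r/(3π) = 1.71 − 0.725747 = 0.984253 m below the topmost point, so y_c = 0.984253 m and h_c = 0.984253 × 0.621148 = 0.611367 m.
A = πr²/2 = π × 1.71²/2 = 4.59317 m².
Resultant F = γ·h_c·A = 7.74009 × 0.611367 × 4.59317 = 21.735 kN.
I_c = (π/8 − 8/(9π))·r⁴ = 0.109757 × 1.71⁴ = 0.938462 m⁴.
Centre of pressure: y_p = y_c + I_c/(y_c·A) = 0.984253 + 0.938462/(0.984253 × 4.59317) = 0.984253 + 0.207586 = 1.19184 m along the plane.

y_p = 1.19 m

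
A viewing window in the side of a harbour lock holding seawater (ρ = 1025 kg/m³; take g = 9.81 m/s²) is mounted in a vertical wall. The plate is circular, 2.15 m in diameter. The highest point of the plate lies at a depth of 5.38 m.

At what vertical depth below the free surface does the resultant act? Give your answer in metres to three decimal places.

γ = ρg = 1025 × 9.81 / 1000 = 10.05525 kN/m³.
The centroid is at the centre, 1.075 m below the top of the plate, so the centroid depth is h_c = 5.38 + 1.075 = 6.455 m.
A = π(1.075)² = 3.6305 m².
Resultant F = γ·h_c·A = 10.05525 × 6.455 × 3.6305 = 235.644 kN.
I_c = πr⁴/4 = π × 1.075⁴/4 = 1.04888 m⁴.
Centre of pressure: y_p = y_c + I_c/(y_c·A) = 6.455 + 1.04888/(6.455 × 3.6305) = 6.455 + 0.0447572 = 6.49976 m along the plane.

h_p = 6.500 m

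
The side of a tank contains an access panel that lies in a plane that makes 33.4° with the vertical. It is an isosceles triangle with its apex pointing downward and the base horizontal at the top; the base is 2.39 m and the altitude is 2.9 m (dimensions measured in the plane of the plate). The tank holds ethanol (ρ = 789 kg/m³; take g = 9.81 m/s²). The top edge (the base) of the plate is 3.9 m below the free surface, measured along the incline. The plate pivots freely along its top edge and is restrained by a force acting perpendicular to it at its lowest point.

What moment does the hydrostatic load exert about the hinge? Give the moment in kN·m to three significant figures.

M ≈ 116 kN·m

γ = ρg = 789 × 9.81 / 1000 = 7.74009 kN/m³.
The plate makes 33.4° with the vertical, i.e. θ = 90° − 33.4° = 56.6° to the horizontal. Measuring y along the incline from the free-surface line, vertical depth h = y·sinθ with sinθ = 0.834848.
With the apex down, the centroid sits h/3 = 2.9/3 = 0.966667 m below the base (the top edge), so y_c = 3.9 + 0.966667 = 4.86667 m and h_c = 4.86667 × 0.834848 = 4.06293 m.
A = ½ × 2.39 × 2.9 = 3.4655 m².
Resultant F = γ·h_c·A = 7.74009 × 4.06293 × 3.4655 = 108.981 kN.
I_c = b·h³/36 = 2.39 × 2.9³/36 = 1.61916 m⁴.
Centre of pressure: y_p = y_c + I_c/(y_c·A) = 4.86667 + 1.61916/(4.86667 × 3.4655) = 4.86667 + 0.0960046 = 4.96267 m along the plane.
The resultant acts 0.966667 + 0.0960046 = 1.06267 m (along the plate) below the hinge at the top edge, so the moment about the hinge is M = F × 1.06267 = 108.981 × 1.06267 = 115.811 kN·m.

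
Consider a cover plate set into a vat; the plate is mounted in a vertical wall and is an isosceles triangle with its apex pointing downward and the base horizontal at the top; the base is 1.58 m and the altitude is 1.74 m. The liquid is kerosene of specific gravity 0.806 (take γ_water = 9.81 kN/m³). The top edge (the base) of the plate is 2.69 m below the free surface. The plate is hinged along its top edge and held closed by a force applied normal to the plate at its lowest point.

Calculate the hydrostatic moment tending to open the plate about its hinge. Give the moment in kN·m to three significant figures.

M ≈ 22.4 kN·m

γ = 0.806 × 9.81 = 7.90686 kN/m³.
With the apex down, the centroid sits h/3 = 1.74/3 = 0.58 m below the base (the top edge), so the centroid depth is h_c = 2.69 + 0.58 = 3.27 m.
A = ½ × 1.58 × 1.74 = 1.3746 m².
Resultant F = γ·h_c·A = 7.90686 × 3.27 × 1.3746 = 35.5409 kN.
I_c = b·h³/36 = 1.58 × 1.74³/36 = 0.231208 m⁴.
Centre of pressure: y_p = y_c + I_c/(y_c·A) = 3.27 + 0.231208/(3.27 × 1.3746) = 3.27 + 0.0514374 = 3.32144 m along the plane.
The resultant acts 0.58 + 0.0514374 = 0.631437 m (along the plate) below the hinge at the top edge, so the moment about the hinge is M = F × 0.631437 = 35.5409 × 0.631437 = 22.4418 kN·m.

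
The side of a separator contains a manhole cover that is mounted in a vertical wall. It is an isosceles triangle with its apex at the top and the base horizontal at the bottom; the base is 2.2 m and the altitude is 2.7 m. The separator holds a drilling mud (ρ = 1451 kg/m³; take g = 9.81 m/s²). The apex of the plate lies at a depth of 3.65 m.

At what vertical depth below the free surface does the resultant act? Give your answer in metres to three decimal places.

h_p = 5.524 m

γ = ρg = 1451 × 9.81 / 1000 = 14.23431 kN/m³.
With the apex up, the centroid sits 2h/3 = 2 × 2.7/3 = 1.8 m below the apex, so the centroid depth is h_c = 3.65 + 1.8 = 5.45 m.
A = ½ × 2.2 × 2.7 = 2.97 m².
Resultant F = γ·h_c·A = 14.23431 × 5.45 × 2.97 = 230.404 kN.
I_c = b·h³/36 = 2.2 × 2.7³/36 = 1.20285 m⁴.
Centre of pressure: y_p = y_c + I_c/(y_c·A) = 5.45 + 1.20285/(5.45 × 2.97) = 5.45 + 0.0743119 = 5.52431 m along the plane.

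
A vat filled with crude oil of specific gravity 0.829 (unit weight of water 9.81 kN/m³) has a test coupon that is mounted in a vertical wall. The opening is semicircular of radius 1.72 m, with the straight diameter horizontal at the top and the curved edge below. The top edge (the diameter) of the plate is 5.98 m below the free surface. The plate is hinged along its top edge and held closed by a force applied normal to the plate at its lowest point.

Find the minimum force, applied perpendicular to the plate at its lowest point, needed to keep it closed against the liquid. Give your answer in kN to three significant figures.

γ = 0.829 × 9.81 = 8.13249 kN/m³.
The centroid of a semicircle lies 4r/(3π) = 0.729991 m from the diameter, here below the top edge, so the centroid depth is h_c = 5.98 + 0.729991 = 6.70999 m.
A = πr²/2 = π × 1.72²/2 = 4.64704 m².
Resultant F = γ·h_c·A = 8.13249 × 6.70999 × 4.64704 = 253.584 kN.
I_c = (π/8 − 8/(9π))·r⁴ = 0.109757 × 1.72⁴ = 0.960608 m⁴.
Centre of pressure: y_p = y_c + I_c/(y_c·A) = 6.70999 + 0.960608/(6.70999 × 4.64704) = 6.70999 + 0.0308069 = 6.7408 m along the plane.
The resultant acts 0.729991 + 0.0308069 = 0.760798 m (along the plate) below the hinge at the top edge, so the moment about the hinge is M = F × 0.760798 = 253.584 × 0.760798 = 192.926 kN·m.
A normal force at the bottom, 1.72 m from the hinge, must supply this moment: P = 192.926/1.72 = 112.166 kN.

P ≈ 112 kN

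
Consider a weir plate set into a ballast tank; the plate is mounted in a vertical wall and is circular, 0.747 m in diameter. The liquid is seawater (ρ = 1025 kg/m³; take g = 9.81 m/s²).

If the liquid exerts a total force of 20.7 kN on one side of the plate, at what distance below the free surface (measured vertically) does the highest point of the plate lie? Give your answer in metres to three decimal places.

d_top ≈ 4.324 m

γ = ρg = 1025 × 9.81 / 1000 = 10.05525 kN/m³.
A = π(0.3735)² = 0.438259 m².
From F = γ·h_c·A, the centroid depth is h_c = 20.7/(10.05525 × 0.438259) = 4.69728 m.
The centroid is at the centre, 0.3735 m below the top of the plate, so the highest point sits at h_top = 4.69728 − 0.3735 = 4.32378 m below the surface.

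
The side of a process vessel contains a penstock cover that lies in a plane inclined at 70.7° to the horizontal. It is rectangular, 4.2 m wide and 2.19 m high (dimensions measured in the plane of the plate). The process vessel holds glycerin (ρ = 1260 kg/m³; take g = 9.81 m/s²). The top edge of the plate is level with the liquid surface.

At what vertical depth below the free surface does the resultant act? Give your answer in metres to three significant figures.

γ = ρg = 1260 × 9.81 / 1000 = 12.3606 kN/m³.
Let θ = 70.7° be the plate's angle to the horizontal; measure y along the incline from where the plane meets the free surface. Vertical depth h = y·sinθ with sinθ = 0.943801.
The centroid lies 2.19/2 = 1.095 m below the top edge, so y_c = 1.095 m and h_c = 1.095 × 0.943801 = 1.03346 m.
A = 4.2 × 2.19 = 9.198 m².
Resultant F = γ·h_c·A = 12.3606 × 1.03346 × 9.198 = 117.497 kN.
I_c = b·h³/12 = 4.2 × 2.19³/12 = 3.67621 m⁴.
Centre of pressure: y_p = y_c + I_c/(y_c·A) = 1.095 + 3.67621/(1.095 × 9.198) = 1.095 + 0.365 = 1.46 m along the plane.
Vertically, h_p = y_p·sinθ = 1.46 × 0.943801 = 1.37795 m.

h_p = 1.38 m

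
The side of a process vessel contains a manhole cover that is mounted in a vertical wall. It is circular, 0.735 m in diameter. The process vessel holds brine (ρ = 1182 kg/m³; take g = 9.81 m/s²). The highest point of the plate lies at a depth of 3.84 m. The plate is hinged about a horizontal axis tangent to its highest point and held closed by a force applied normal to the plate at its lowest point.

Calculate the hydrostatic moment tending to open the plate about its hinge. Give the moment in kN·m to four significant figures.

M ≈ 7.773 kN·m

γ = ρg = 1182 × 9.81 / 1000 = 11.59542 kN/m³.
The centroid is at the centre, 0.3675 m below the top of the plate, so the centroid depth is h_c = 3.84 + 0.3675 = 4.2075 m.
A = π(0.3675)² = 0.424292 m².
Resultant F = γ·h_c·A = 11.59542 × 4.2075 × 0.424292 = 20.7002 kN.
I_c = πr⁴/4 = π × 0.3675⁴/4 = 0.0143258 m⁴.
Centre of pressure: y_p = y_c + I_c/(y_c·A) = 4.2075 + 0.0143258/(4.2075 × 0.424292) = 4.2075 + 0.00802472 = 4.21552 m along the plane.
The resultant acts 0.3675 + 0.00802472 = 0.375525 m (along the plate) below the hinge at the top edge, so the moment about the hinge is M = F × 0.375525 = 20.7002 × 0.375525 = 7.77344 kN·m.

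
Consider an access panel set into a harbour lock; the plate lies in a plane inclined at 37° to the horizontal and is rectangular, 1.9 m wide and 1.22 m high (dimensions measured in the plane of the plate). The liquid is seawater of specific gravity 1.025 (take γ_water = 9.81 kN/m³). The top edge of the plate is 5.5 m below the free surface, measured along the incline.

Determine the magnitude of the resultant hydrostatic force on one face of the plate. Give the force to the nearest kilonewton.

γ = 1.025 × 9.81 = 10.05525 kN/m³.
Let θ = 37° be the plate's angle to the horizontal; measure y along the incline from where the plane meets the free surface. Vertical depth h = y·sinθ with sinθ = 0.601815.
The centroid lies 1.22/2 = 0.61 m below the top edge, so y_c = 5.5 + 0.61 = 6.11 m and h_c = 6.11 × 0.601815 = 3.67709 m.
A = 1.9 × 1.22 = 2.318 m².
Resultant F = γ·h_c·A = 10.05525 × 3.67709 × 2.318 = 85.7059 kN.

F ≈ 86 kN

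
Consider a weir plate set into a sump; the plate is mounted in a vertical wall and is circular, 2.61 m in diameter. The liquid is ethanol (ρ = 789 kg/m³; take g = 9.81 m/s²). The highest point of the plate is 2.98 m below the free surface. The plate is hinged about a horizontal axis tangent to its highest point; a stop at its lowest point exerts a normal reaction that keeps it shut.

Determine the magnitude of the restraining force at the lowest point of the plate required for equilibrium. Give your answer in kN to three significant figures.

γ = ρg = 789 × 9.81 / 1000 = 7.74009 kN/m³.
The centroid is at the centre, 1.305 m below the top of the plate, so the centroid depth is h_c = 2.98 + 1.305 = 4.285 m.
A = π(1.305)² = 5.35021 m².
Resultant F = γ·h_c·A = 7.74009 × 4.285 × 5.35021 = 177.447 kN.
I_c = πr⁴/4 = π × 1.305⁴/4 = 2.27789 m⁴.
Centre of pressure: y_p = y_c + I_c/(y_c·A) = 4.285 + 2.27789/(4.285 × 5.35021) = 4.285 + 0.0993599 = 4.38436 m along the plane.
The resultant acts 1.305 + 0.0993599 = 1.40436 m (along the plate) below the hinge at the top edge, so the moment about the hinge is M = F × 1.40436 = 177.447 × 1.40436 = 249.199 kN·m.
A normal force at the bottom, 2.61 m from the hinge, must supply this moment: P = 249.199/2.61 = 95.4785 kN.

P ≈ 95.5 kN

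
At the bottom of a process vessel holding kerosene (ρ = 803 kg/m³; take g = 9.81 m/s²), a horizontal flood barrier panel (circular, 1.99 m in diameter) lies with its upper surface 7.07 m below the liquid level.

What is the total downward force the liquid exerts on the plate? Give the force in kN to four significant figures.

γ = ρg = 803 × 9.81 / 1000 = 7.87743 kN/m³.
The plate is horizontal, so pressure is uniform at p = γ·h = 7.87743 × 7.07 = 55.6934 kN/m².
A = π(0.995)² = 3.11026 m².
F = p·A = 55.6934 × 3.11026 = 173.221 kN.

F ≈ 173.2 kN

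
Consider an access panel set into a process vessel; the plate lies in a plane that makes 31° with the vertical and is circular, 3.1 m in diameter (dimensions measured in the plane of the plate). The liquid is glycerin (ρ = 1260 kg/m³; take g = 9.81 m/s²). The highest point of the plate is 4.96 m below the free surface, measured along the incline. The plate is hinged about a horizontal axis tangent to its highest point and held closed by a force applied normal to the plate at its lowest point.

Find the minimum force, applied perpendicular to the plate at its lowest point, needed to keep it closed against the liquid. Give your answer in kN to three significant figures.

P ≈ 276 kN

γ = ρg = 1260 × 9.81 / 1000 = 12.3606 kN/m³.
The plate makes 31° with the vertical, i.e. θ = 90° − 31° = 59° to the horizontal. Measuring y along the incline from the free-surface line, vertical depth h = y·sinθ with sinθ = 0.857167.
The centroid is at the centre, 1.55 m below the top of the plate, so y_c = 4.96 + 1.55 = 6.51 m and h_c = 6.51 × 0.857167 = 5.58016 m.
A = π(1.55)² = 7.54768 m².
Resultant F = γ·h_c·A = 12.3606 × 5.58016 × 7.54768 = 520.595 kN.
I_c = πr⁴/4 = π × 1.55⁴/4 = 4.53332 m⁴.
Centre of pressure: y_p = y_c + I_c/(y_c·A) = 6.51 + 4.53332/(6.51 × 7.54768) = 6.51 + 0.0922618 = 6.60226 m along the plane.
The resultant acts 1.55 + 0.0922618 = 1.64226 m (along the plate) below the hinge at the top edge, so the moment about the hinge is M = F × 1.64226 = 520.595 × 1.64226 = 854.952 kN·m.
A normal force at the bottom, 3.1 m from the hinge, must supply this moment: P = 854.952/3.1 = 275.791 kN.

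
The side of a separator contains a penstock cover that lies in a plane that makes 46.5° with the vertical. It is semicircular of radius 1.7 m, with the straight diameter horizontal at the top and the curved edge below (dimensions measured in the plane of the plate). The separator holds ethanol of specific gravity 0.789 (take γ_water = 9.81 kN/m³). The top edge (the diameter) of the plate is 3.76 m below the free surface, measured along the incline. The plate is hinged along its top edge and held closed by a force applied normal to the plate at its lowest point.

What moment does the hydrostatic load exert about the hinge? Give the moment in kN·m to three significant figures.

M ≈ 83.1 kN·m

γ = 0.789 × 9.81 = 7.74009 kN/m³.
The plate makes 46.5° with the vertical, i.e. θ = 90° − 46.5° = 43.5° to the horizontal. Measuring y along the incline from the free-surface line, vertical depth h = y·sinθ with sinθ = 0.688355.
The centroid of a semicircle lies 4r/(3π) = 0.721502 m from the diameter, here below the top edge, so y_c = 3.76 + 0.721502 = 4.4815 m and h_c = 4.4815 × 0.688355 = 3.08486 m.
A = πr²/2 = π × 1.7²/2 = 4.5396 m².
Resultant F = γ·h_c·A = 7.74009 × 3.08486 × 4.5396 = 108.392 kN.
I_c = (π/8 − 8/(9π))·r⁴ = 0.109757 × 1.7⁴ = 0.916701 m⁴.
Centre of pressure: y_p = y_c + I_c/(y_c·A) = 4.4815 + 0.916701/(4.4815 × 4.5396) = 4.4815 + 0.0450595 = 4.52656 m along the plane.
The resultant acts 0.721502 + 0.0450595 = 0.766562 m (along the plate) below the hinge at the top edge, so the moment about the hinge is M = F × 0.766562 = 108.392 × 0.766562 = 83.0892 kN·m.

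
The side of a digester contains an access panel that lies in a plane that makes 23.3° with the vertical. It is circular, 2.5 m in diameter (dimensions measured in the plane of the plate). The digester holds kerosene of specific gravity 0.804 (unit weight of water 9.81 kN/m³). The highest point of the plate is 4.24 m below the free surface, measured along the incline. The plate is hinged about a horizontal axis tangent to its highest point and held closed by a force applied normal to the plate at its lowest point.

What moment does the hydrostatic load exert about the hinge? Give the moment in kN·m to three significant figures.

M ≈ 258 kN·m

γ = 0.804 × 9.81 = 7.88724 kN/m³.
The plate makes 23.3° with the vertical, i.e. θ = 90° − 23.3° = 66.7° to the horizontal. Measuring y along the incline from the free-surface line, vertical depth h = y·sinθ with sinθ = 0.918446.
The centroid is at the centre, 1.25 m below the top of the plate, so y_c = 4.24 + 1.25 = 5.49 m and h_c = 5.49 × 0.918446 = 5.04227 m.
A = π(1.25)² = 4.90874 m².
Resultant F = γ·h_c·A = 7.88724 × 5.04227 × 4.90874 = 195.219 kN.
I_c = πr⁴/4 = π × 1.25⁴/4 = 1.91748 m⁴.
Centre of pressure: y_p = y_c + I_c/(y_c·A) = 5.49 + 1.91748/(5.49 × 4.90874) = 5.49 + 0.0711522 = 5.56115 m along the plane.
The resultant acts 1.25 + 0.0711522 = 1.32115 m (along the plate) below the hinge at the top edge, so the moment about the hinge is M = F × 1.32115 = 195.219 × 1.32115 = 257.914 kN·m.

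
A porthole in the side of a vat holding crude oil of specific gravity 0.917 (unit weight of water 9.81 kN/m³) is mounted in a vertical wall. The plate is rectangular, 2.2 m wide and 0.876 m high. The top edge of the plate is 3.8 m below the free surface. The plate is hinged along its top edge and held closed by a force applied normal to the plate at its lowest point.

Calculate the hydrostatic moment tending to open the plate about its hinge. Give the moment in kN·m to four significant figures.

M ≈ 33.29 kN·m

γ = 0.917 × 9.81 = 8.99577 kN/m³.
The centroid lies 0.876/2 = 0.438 m below the top edge, so the centroid depth is h_c = 3.8 + 0.438 = 4.238 m.
A = 2.2 × 0.876 = 1.9272 m².
Resultant F = γ·h_c·A = 8.99577 × 4.238 × 1.9272 = 73.4727 kN.
I_c = b·h³/12 = 2.2 × 0.876³/12 = 0.123241 m⁴.
Centre of pressure: y_p = y_c + I_c/(y_c·A) = 4.238 + 0.123241/(4.238 × 1.9272) = 4.238 + 0.0150892 = 4.25309 m along the plane.
The resultant acts 0.438 + 0.0150892 = 0.453089 m (along the plate) below the hinge at the top edge, so the moment about the hinge is M = F × 0.453089 = 73.4727 × 0.453089 = 33.2897 kN·m.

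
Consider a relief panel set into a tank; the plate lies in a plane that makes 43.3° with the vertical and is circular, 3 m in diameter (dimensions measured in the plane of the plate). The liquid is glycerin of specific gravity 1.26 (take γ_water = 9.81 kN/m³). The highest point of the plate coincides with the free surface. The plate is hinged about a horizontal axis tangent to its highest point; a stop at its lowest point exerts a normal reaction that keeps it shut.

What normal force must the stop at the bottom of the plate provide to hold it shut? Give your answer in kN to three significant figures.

γ = 1.26 × 9.81 = 12.3606 kN/m³.
The plate makes 43.3° with the vertical, i.e. θ = 90° − 43.3° = 46.7° to the horizontal. Measuring y along the incline from the free-surface line, vertical depth h = y·sinθ with sinθ = 0.727773.
The centroid is at the centre, 1.5 m below the top of the plate, so y_c = 1.5 m and h_c = 1.5 × 0.727773 = 1.09166 m.
A = π(1.5)² = 7.06858 m².
Resultant F = γ·h_c·A = 12.3606 × 1.09166 × 7.06858 = 95.3804 kN.
I_c = πr⁴/4 = π × 1.5⁴/4 = 3.97608 m⁴.
Centre of pressure: y_p = y_c + I_c/(y_c·A) = 1.5 + 3.97608/(1.5 × 7.06858) = 1.5 + 0.375 = 1.875 m along the plane.
The resultant acts 1.5 + 0.375 = 1.875 m (along the plate) below the hinge at the top edge, so the moment about the hinge is M = F × 1.875 = 95.3804 × 1.875 = 178.838 kN·m.
A normal force at the bottom, 3 m from the hinge, must supply this moment: P = 178.838/3 = 59.6127 kN.

P ≈ 59.6 kN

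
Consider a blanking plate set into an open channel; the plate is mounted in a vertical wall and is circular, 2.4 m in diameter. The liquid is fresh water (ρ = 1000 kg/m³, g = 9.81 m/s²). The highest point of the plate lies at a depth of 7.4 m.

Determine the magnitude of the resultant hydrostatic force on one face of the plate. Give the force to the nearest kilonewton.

F ≈ 382 kN

γ = ρg = 1000 × 9.81 = 9810 N/m³ = 9.81 kN/m³.
The centroid is at the centre, 1.2 m below the top of the plate, so the centroid depth is h_c = 7.4 + 1.2 = 8.6 m.
A = π(1.2)² = 4.52389 m².
Resultant F = γ·h_c·A = 9.81 × 8.6 × 4.52389 = 381.663 kN.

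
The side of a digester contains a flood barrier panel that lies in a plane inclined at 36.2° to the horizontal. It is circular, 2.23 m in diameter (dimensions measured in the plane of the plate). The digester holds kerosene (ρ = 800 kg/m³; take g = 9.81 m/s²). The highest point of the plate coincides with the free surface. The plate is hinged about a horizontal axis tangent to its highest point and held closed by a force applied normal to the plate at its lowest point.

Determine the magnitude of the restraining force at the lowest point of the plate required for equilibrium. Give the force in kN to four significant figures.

γ = ρg = 800 × 9.81 / 1000 = 7.848 kN/m³.
Let θ = 36.2° be the plate's angle to the horizontal; measure y along the incline from where the plane meets the free surface. Vertical depth h = y·sinθ with sinθ = 0.590606.
The centroid is at the centre, 1.115 m below the top of the plate, so y_c = 1.115 m and h_c = 1.115 × 0.590606 = 0.658526 m.
A = π(1.115)² = 3.90571 m².
Resultant F = γ·h_c·A = 7.848 × 0.658526 × 3.90571 = 20.1851 kN.
I_c = πr⁴/4 = π × 1.115⁴/4 = 1.21392 m⁴.
Centre of pressure: y_p = y_c + I_c/(y_c·A) = 1.115 + 1.21392/(1.115 × 3.90571) = 1.115 + 0.27875 = 1.39375 m along the plane.
The resultant acts 1.115 + 0.27875 = 1.39375 m (along the plate) below the hinge at the top edge, so the moment about the hinge is M = F × 1.39375 = 20.1851 × 1.39375 = 28.133 kN·m.
A normal force at the bottom, 2.23 m from the hinge, must supply this moment: P = 28.133/2.23 = 12.6157 kN.

P ≈ 12.62 kN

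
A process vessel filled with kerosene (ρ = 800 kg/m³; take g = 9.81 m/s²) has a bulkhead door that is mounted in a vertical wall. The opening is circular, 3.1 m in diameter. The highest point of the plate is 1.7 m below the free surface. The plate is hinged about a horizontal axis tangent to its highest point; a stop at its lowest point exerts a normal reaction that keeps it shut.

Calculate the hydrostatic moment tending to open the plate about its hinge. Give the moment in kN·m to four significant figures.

M ≈ 334.0 kN·m

γ = ρg = 800 × 9.81 / 1000 = 7.848 kN/m³.
The centroid is at the centre, 1.55 m below the top of the plate, so the centroid depth is h_c = 1.7 + 1.55 = 3.25 m.
A = π(1.55)² = 7.54768 m².
Resultant F = γ·h_c·A = 7.848 × 3.25 × 7.54768 = 192.511 kN.
I_c = πr⁴/4 = π × 1.55⁴/4 = 4.53332 m⁴.
Centre of pressure: y_p = y_c + I_c/(y_c·A) = 3.25 + 4.53332/(3.25 × 7.54768) = 3.25 + 0.184807 = 3.43481 m along the plane.
The resultant acts 1.55 + 0.184807 = 1.73481 m (along the plate) below the hinge at the top edge, so the moment about the hinge is M = F × 1.73481 = 192.511 × 1.73481 = 333.97 kN·m.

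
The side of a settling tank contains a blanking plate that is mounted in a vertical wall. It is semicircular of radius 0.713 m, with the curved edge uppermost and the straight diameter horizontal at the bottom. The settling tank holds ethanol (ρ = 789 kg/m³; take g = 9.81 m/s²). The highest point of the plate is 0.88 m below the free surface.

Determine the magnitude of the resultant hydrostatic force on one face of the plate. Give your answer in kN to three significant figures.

γ = ρg = 789 × 9.81 / 1000 = 7.74009 kN/m³.
The centroid lies 4r/(3π) = 0.302607 m above the diameter, so r − 4r/(3π) = 0.713 − 0.302607 = 0.410393 m below the topmost point, so the centroid depth is h_c = 0.88 + 0.410393 = 1.29039 m.
A = πr²/2 = π × 0.713²/2 = 0.798544 m².
Resultant F = γ·h_c·A = 7.74009 × 1.29039 × 0.798544 = 7.97565 kN.

F ≈ 7.98 kN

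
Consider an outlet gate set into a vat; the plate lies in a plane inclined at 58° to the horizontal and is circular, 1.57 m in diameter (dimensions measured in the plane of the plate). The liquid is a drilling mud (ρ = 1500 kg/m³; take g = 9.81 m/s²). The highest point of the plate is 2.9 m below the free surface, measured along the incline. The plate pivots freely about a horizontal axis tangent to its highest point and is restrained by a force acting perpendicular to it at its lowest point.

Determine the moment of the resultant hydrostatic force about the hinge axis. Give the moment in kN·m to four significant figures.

γ = ρg = 1500 × 9.81 / 1000 = 14.715 kN/m³.
Let θ = 58° be the plate's angle to the horizontal; measure y along the incline from where the plane meets the free surface. Vertical depth h = y·sinθ with sinθ = 0.848048.
The centroid is at the centre, 0.785 m below the top of the plate, so y_c = 2.9 + 0.785 = 3.685 m and h_c = 3.685 × 0.848048 = 3.12506 m.
A = π(0.785)² = 1.93593 m².
Resultant F = γ·h_c·A = 14.715 × 3.12506 × 1.93593 = 89.0242 kN.
I_c = πr⁴/4 = π × 0.785⁴/4 = 0.298242 m⁴.
Centre of pressure: y_p = y_c + I_c/(y_c·A) = 3.685 + 0.298242/(3.685 × 1.93593) = 3.685 + 0.0418063 = 3.72681 m along the plane.
The resultant acts 0.785 + 0.0418063 = 0.826806 m (along the plate) below the hinge at the top edge, so the moment about the hinge is M = F × 0.826806 = 89.0242 × 0.826806 = 73.6057 kN·m.

M ≈ 73.61 kN·m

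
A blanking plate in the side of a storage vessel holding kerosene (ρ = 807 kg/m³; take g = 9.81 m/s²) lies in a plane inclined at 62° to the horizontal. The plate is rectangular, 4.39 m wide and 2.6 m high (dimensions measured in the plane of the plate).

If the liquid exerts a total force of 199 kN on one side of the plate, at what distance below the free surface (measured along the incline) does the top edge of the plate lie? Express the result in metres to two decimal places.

γ = ρg = 807 × 9.81 / 1000 = 7.91667 kN/m³.
A = 4.39 × 2.6 = 11.414 m².
From F = γ·h_c·A, the centroid depth is h_c = 199/(7.91667 × 11.414) = 2.20228 m.
Let θ = 62° be the plate's angle to the horizontal; measure y along the incline from where the plane meets the free surface. Vertical depth h = y·sinθ with sinθ = 0.882948.
Along the incline, y_c = h_c/sinθ = 2.20228/0.882948 = 2.49424 m.
The centroid lies 2.6/2 = 1.3 m below the top edge, so the top edge sits at y_top = 2.49424 − 1.3 = 1.19424 m along the incline.

y_top ≈ 1.19 m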